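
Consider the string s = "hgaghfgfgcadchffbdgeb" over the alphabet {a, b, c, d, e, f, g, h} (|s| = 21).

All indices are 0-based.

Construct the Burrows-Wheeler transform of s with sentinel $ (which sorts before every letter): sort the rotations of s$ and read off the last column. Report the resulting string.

rank  rotation                last
    0  $hgaghfgfgcadchffbdgeb  b
    1  adchffbdgeb$hgaghfgfgc  c
    2  aghfgfgcadchffbdgeb$hg  g
    3  b$hgaghfgfgcadchffbdge  e
    4  bdgeb$hgaghfgfgcadchff  f
    5  cadchffbdgeb$hgaghfgfg  g
    6  chffbdgeb$hgaghfgfgcad  d
    7  dchffbdgeb$hgaghfgfgca  a
    8  dgeb$hgaghfgfgcadchffb  b
    9  eb$hgaghfgfgcadchffbdg  g
   10  fbdgeb$hgaghfgfgcadchf  f
   11  ffbdgeb$hgaghfgfgcadch  h
   12  fgcadchffbdgeb$hgaghfg  g
   13  fgfgcadchffbdgeb$hgagh  h
   14  gaghfgfgcadchffbdgeb$h  h
   15  gcadchffbdgeb$hgaghfgf  f
   16  geb$hgaghfgfgcadchffbd  d
   17  gfgcadchffbdgeb$hgaghf  f
   18  ghfgfgcadchffbdgeb$hga  a
   19  hffbdgeb$hgaghfgfgcadc  c
   20  hfgfgcadchffbdgeb$hgag  g
   21  hgaghfgfgcadchffbdgeb$  $

bcgefgdabgfhghhfdfacg$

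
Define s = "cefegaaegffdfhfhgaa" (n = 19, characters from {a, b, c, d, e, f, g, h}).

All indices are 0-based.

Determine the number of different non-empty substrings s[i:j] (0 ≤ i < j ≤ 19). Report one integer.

rank→(start, suffix):
  0 → (18, 'a')
  1 → (17, 'aa')
  2 → (5, 'aaegffdfhfhgaa')
  3 → (6, 'aegffdfhfhgaa')
  4 → (0, 'cefegaaegffdfhfhgaa')
  5 → (11, 'dfhfhgaa')
  6 → (1, 'efegaaegffdfhfhgaa')
  7 → (3, 'egaaegffdfhfhgaa')
  8 → (7, 'egffdfhfhgaa')
  9 → (10, 'fdfhfhgaa')
  10 → (2, 'fegaaegffdfhfhgaa')
  11 → (9, 'ffdfhfhgaa')
  12 → (12, 'fhfhgaa')
  13 → (14, 'fhgaa')
  14 → (16, 'gaa')
  15 → (4, 'gaaegffdfhfhgaa')
  16 → (8, 'gffdfhfhgaa')
  17 → (13, 'hfhgaa')
  18 → (15, 'hgaa')

SA = [18, 17, 5, 6, 0, 11, 1, 3, 7, 10, 2, 9, 12, 14, 16, 4, 8, 13, 15]
[i] adj suffixes → lcp
  [1] 18/17 → 1 ('a')
  [2] 17/5 → 2 ('aa')
  [3] 5/6 → 1 ('a')
  [4] 6/0 → 0 ('')
  [5] 0/11 → 0 ('')
  [6] 11/1 → 0 ('')
  [7] 1/3 → 1 ('e')
  [8] 3/7 → 2 ('eg')
  [9] 7/10 → 0 ('')
  [10] 10/2 → 1 ('f')
  [11] 2/9 → 1 ('f')
  [12] 9/12 → 1 ('f')
  [13] 12/14 → 2 ('fh')
  [14] 14/16 → 0 ('')
  [15] 16/4 → 3 ('gaa')
  [16] 4/8 → 1 ('g')
  [17] 8/13 → 0 ('')
  [18] 13/15 → 1 ('h')

n(n+1)/2 = 19·20/2 = 190
Σ LCP = 0 + 1 + 2 + 1 + 0 + 0 + 0 + 1 + 2 + 0 + 1 + 1 + 1 + 2 + 0 + 3 + 1 + 0 + 1 = 17
distinct = 190 − 17 = 173

173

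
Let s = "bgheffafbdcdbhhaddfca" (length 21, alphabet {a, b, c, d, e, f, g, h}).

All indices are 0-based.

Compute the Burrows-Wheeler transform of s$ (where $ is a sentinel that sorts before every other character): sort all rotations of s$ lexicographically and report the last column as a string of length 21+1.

achff$dfdcbadhfadebhgb

rank  rotation                last
    0  $bgheffafbdcdbhhaddfca  a
    1  a$bgheffafbdcdbhhaddfc  c
    2  addfca$bgheffafbdcdbhh  h
    3  afbdcdbhhaddfca$bgheff  f
    4  bdcdbhhaddfca$bgheffaf  f
    5  bgheffafbdcdbhhaddfca$  $
    6  bhhaddfca$bgheffafbdcd  d
    7  ca$bgheffafbdcdbhhaddf  f
    8  cdbhhaddfca$bgheffafbd  d
    9  dbhhaddfca$bgheffafbdc  c
   10  dcdbhhaddfca$bgheffafb  b
   11  ddfca$bgheffafbdcdbhha  a
   12  dfca$bgheffafbdcdbhhad  d
   13  effafbdcdbhhaddfca$bgh  h
   14  fafbdcdbhhaddfca$bghef  f
   15  fbdcdbhhaddfca$bgheffa  a
   16  fca$bgheffafbdcdbhhadd  d
   17  ffafbdcdbhhaddfca$bghe  e
   18  gheffafbdcdbhhaddfca$b  b
   19  haddfca$bgheffafbdcdbh  h
   20  heffafbdcdbhhaddfca$bg  g
   21  hhaddfca$bgheffafbdcdb  b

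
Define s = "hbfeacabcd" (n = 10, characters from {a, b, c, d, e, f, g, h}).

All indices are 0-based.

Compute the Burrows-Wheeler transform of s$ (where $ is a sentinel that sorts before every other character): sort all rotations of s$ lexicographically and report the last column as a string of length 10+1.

rank  rotation     last
    0  $hbfeacabcd  d
    1  abcd$hbfeac  c
    2  acabcd$hbfe  e
    3  bcd$hbfeaca  a
    4  bfeacabcd$h  h
    5  cabcd$hbfea  a
    6  cd$hbfeacab  b
    7  d$hbfeacabc  c
    8  eacabcd$hbf  f
    9  feacabcd$hb  b
   10  hbfeacabcd$  $

dceahabcfb$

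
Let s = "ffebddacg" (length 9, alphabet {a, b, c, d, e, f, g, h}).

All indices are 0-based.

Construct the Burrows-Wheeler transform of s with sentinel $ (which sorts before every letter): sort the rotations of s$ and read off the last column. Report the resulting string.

gdeadbff$c

rank  rotation    last
    0  $ffebddacg  g
    1  acg$ffebdd  d
    2  bddacg$ffe  e
    3  cg$ffebdda  a
    4  dacg$ffebd  d
    5  ddacg$ffeb  b
    6  ebddacg$ff  f
    7  febddacg$f  f
    8  ffebddacg$  $
    9  g$ffebddac  c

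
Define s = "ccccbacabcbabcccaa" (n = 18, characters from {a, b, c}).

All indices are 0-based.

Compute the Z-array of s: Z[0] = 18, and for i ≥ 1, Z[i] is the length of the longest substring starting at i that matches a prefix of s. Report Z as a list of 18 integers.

Z[0]=18
i=1: outside box; Z[1]=3 scan→box=[1,4)
i=2: min(r-i=2, Z[1]=3)=2; Z[2]=2
i=3: min(r-i=1, Z[2]=2)=1; Z[3]=1
i=4: outside box; Z[4]=0
i=5: outside box; Z[5]=0
i=6: outside box; Z[6]=1 scan→box=[6,7)
i=7: outside box; Z[7]=0
i=8: outside box; Z[8]=0
i=9: outside box; Z[9]=1 scan→box=[9,10)
i=10: outside box; Z[10]=0
i=11: outside box; Z[11]=0
i=12: outside box; Z[12]=0
i=13: outside box; Z[13]=3 scan→box=[13,16)
i=14: min(r-i=2, Z[1]=3)=2; Z[14]=2
i=15: min(r-i=1, Z[2]=2)=1; Z[15]=1
i=16: outside box; Z[16]=0
i=17: outside box; Z[17]=0

[18, 3, 2, 1, 0, 0, 1, 0, 0, 1, 0, 0, 0, 3, 2, 1, 0, 0]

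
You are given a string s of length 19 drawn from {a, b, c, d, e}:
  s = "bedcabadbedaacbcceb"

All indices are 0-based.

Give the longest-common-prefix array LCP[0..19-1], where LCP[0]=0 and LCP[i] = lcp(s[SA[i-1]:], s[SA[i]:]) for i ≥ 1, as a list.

[0, 1, 1, 1, 0, 1, 1, 1, 3, 0, 1, 1, 1, 0, 1, 1, 0, 1, 2]

rank | idx | suffix
   0 |  11 | aacbcceb
   1 |   4 | abadbedaacbcceb
   2 |  12 | acbcceb
   3 |   6 | adbedaacbcceb
   4 |  18 | b
   5 |   5 | badbedaacbcceb
   6 |  14 | bcceb
   7 |   8 | bedaacbcceb
   8 |   0 | bedcabadbedaacbcceb
   9 |   3 | cabadbedaacbcceb
  10 |  13 | cbcceb
  11 |  15 | cceb
  12 |  16 | ceb
  13 |  10 | daacbcceb
  14 |   7 | dbedaacbcceb
  15 |   2 | dcabadbedaacbcceb
  16 |  17 | eb
  17 |   9 | edaacbcceb
  18 |   1 | edcabadbedaacbcceb

SA = [11, 4, 12, 6, 18, 5, 14, 8, 0, 3, 13, 15, 16, 10, 7, 2, 17, 9, 1]
rank  pair      lcp
   1  s[11:],s[4:]  1  'a'
   2  s[4:],s[12:]  1  'a'
   3  s[12:],s[6:]  1  'a'
   4  s[6:],s[18:]  0  ''
   5  s[18:],s[5:]  1  'b'
   6  s[5:],s[14:]  1  'b'
   7  s[14:],s[8:]  1  'b'
   8  s[8:],s[0:]  3  'bed'
   9  s[0:],s[3:]  0  ''
  10  s[3:],s[13:]  1  'c'
  11  s[13:],s[15:]  1  'c'
  12  s[15:],s[16:]  1  'c'
  13  s[16:],s[10:]  0  ''
  14  s[10:],s[7:]  1  'd'
  15  s[7:],s[2:]  1  'd'
  16  s[2:],s[17:]  0  ''
  17  s[17:],s[9:]  1  'e'
  18  s[9:],s[1:]  2  'ed'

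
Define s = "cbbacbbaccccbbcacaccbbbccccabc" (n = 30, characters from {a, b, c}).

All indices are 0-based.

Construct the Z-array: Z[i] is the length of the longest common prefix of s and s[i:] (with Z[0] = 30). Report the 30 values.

Z[0]=30
i=1: outside box; Z[1]=0
i=2: outside box; Z[2]=0
i=3: outside box; Z[3]=0
i=4: outside box; Z[4]=5 extend→box=[4,9)
i=5: min(r-i=4, Z[1]=0)=0; Z[5]=0
i=6: min(r-i=3, Z[2]=0)=0; Z[6]=0
i=7: min(r-i=2, Z[3]=0)=0; Z[7]=0
i=8: min(r-i=1, Z[4]=5)=1; Z[8]=1
i=9: outside box; Z[9]=1 extend→box=[9,10)
i=10: outside box; Z[10]=1 extend→box=[10,11)
i=11: outside box; Z[11]=3 extend→box=[11,14)
i=12: min(r-i=2, Z[1]=0)=0; Z[12]=0
i=13: min(r-i=1, Z[2]=0)=0; Z[13]=0
i=14: outside box; Z[14]=1 extend→box=[14,15)
i=15: outside box; Z[15]=0
i=16: outside box; Z[16]=1 extend→box=[16,17)
i=17: outside box; Z[17]=0
i=18: outside box; Z[18]=1 extend→box=[18,19)
i=19: outside box; Z[19]=3 extend→box=[19,22)
i=20: min(r-i=2, Z[1]=0)=0; Z[20]=0
i=21: min(r-i=1, Z[2]=0)=0; Z[21]=0
i=22: outside box; Z[22]=0
i=23: outside box; Z[23]=1 extend→box=[23,24)
i=24: outside box; Z[24]=1 extend→box=[24,25)
i=25: outside box; Z[25]=1 extend→box=[25,26)
i=26: outside box; Z[26]=1 extend→box=[26,27)
i=27: outside box; Z[27]=0
i=28: outside box; Z[28]=0
i=29: outside box; Z[29]=1 extend→box=[29,30)

[30, 0, 0, 0, 5, 0, 0, 0, 1, 1, 1, 3, 0, 0, 1, 0, 1, 0, 1, 3, 0, 0, 0, 1, 1, 1, 1, 0, 0, 1]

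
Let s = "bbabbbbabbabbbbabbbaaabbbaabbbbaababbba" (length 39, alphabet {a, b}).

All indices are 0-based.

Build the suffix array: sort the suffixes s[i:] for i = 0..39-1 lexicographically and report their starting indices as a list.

[38, 19, 31, 20, 25, 32, 7, 34, 15, 21, 26, 2, 10, 37, 18, 30, 24, 6, 33, 14, 1, 9, 36, 17, 29, 23, 5, 13, 0, 8, 35, 16, 28, 22, 4, 12, 27, 3, 11]

rank→(start, suffix):
  0 → (38, 'a')
  1 → (19, 'aaabbbaabbbbaababbba')
  2 → (31, 'aababbba')
  3 → (20, 'aabbbaabbbbaababbba')
  4 → (25, 'aabbbbaababbba')
  5 → (32, 'ababbba')
  6 → (7, 'abbabbbbabbbaaabbbaabbbbaababbba')
  7 → (34, 'abbba')
  8 → (15, 'abbbaaabbbaabbbbaababbba')
  9 → (21, 'abbbaabbbbaababbba')
  10 → (26, 'abbbbaababbba')
  11 → (2, 'abbbbabbabbbbabbbaaabbbaabbbbaababbba')
  12 → (10, 'abbbbabbbaaabbbaabbbbaababbba')
  13 → (37, 'ba')
  14 → (18, 'baaabbbaabbbbaababbba')
  15 → (30, 'baababbba')
  16 → (24, 'baabbbbaababbba')
  17 → (6, 'babbabbbbabbbaaabbbaabbbbaababbba')
  18 → (33, 'babbba')
  19 → (14, 'babbbaaabbbaabbbbaababbba')
  20 → (1, 'babbbbabbabbbbabbbaaabbbaabbbbaababbba')
  21 → (9, 'babbbbabbbaaabbbaabbbbaababbba')
  22 → (36, 'bba')
  23 → (17, 'bbaaabbbaabbbbaababbba')
  24 → (29, 'bbaababbba')
  25 → (23, 'bbaabbbbaababbba')
  26 → (5, 'bbabbabbbbabbbaaabbbaabbbbaababbba')
  27 → (13, 'bbabbbaaabbbaabbbbaababbba')
  28 → (0, 'bbabbbbabbabbbbabbbaaabbbaabbbbaababbba')
  29 → (8, 'bbabbbbabbbaaabbbaabbbbaababbba')
  30 → (35, 'bbba')
  31 → (16, 'bbbaaabbbaabbbbaababbba')
  32 → (28, 'bbbaababbba')
  33 → (22, 'bbbaabbbbaababbba')
  34 → (4, 'bbbabbabbbbabbbaaabbbaabbbbaababbba')
  35 → (12, 'bbbabbbaaabbbaabbbbaababbba')
  36 → (27, 'bbbbaababbba')
  37 → (3, 'bbbbabbabbbbabbbaaabbbaabbbbaababbba')
  38 → (11, 'bbbbabbbaaabbbaabbbbaababbba')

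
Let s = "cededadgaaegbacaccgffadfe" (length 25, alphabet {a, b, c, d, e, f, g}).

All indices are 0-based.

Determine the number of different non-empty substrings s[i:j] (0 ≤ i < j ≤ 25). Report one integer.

304

rank→(start, suffix):
  0 → (8, 'aaegbacaccgffadfe')
  1 → (13, 'acaccgffadfe')
  2 → (15, 'accgffadfe')
  3 → (21, 'adfe')
  4 → (5, 'adgaaegbacaccgffadfe')
  5 → (9, 'aegbacaccgffadfe')
  6 → (12, 'bacaccgffadfe')
  7 → (14, 'caccgffadfe')
  8 → (16, 'ccgffadfe')
  9 → (0, 'cededadgaaegbacaccgffadfe')
  10 → (17, 'cgffadfe')
  11 → (4, 'dadgaaegbacaccgffadfe')
  12 → (2, 'dedadgaaegbacaccgffadfe')
  13 → (22, 'dfe')
  14 → (6, 'dgaaegbacaccgffadfe')
  15 → (24, 'e')
  16 → (3, 'edadgaaegbacaccgffadfe')
  17 → (1, 'ededadgaaegbacaccgffadfe')
  18 → (10, 'egbacaccgffadfe')
  19 → (20, 'fadfe')
  20 → (23, 'fe')
  21 → (19, 'ffadfe')
  22 → (7, 'gaaegbacaccgffadfe')
  23 → (11, 'gbacaccgffadfe')
  24 → (18, 'gffadfe')

SA = [8, 13, 15, 21, 5, 9, 12, 14, 16, 0, 17, 4, 2, 22, 6, 24, 3, 1, 10, 20, 23, 19, 7, 11, 18]
rank  pair      lcp
   1  s[8:],s[13:]  1  'a'
   2  s[13:],s[15:]  2  'ac'
   3  s[15:],s[21:]  1  'a'
   4  s[21:],s[5:]  2  'ad'
   5  s[5:],s[9:]  1  'a'
   6  s[9:],s[12:]  0  ''
   7  s[12:],s[14:]  0  ''
   8  s[14:],s[16:]  1  'c'
   9  s[16:],s[0:]  1  'c'
  10  s[0:],s[17:]  1  'c'
  11  s[17:],s[4:]  0  ''
  12  s[4:],s[2:]  1  'd'
  13  s[2:],s[22:]  1  'd'
  14  s[22:],s[6:]  1  'd'
  15  s[6:],s[24:]  0  ''
  16  s[24:],s[3:]  1  'e'
  17  s[3:],s[1:]  2  'ed'
  18  s[1:],s[10:]  1  'e'
  19  s[10:],s[20:]  0  ''
  20  s[20:],s[23:]  1  'f'
  21  s[23:],s[19:]  1  'f'
  22  s[19:],s[7:]  0  ''
  23  s[7:],s[11:]  1  'g'
  24  s[11:],s[18:]  1  'g'

n(n+1)/2 = 25·26/2 = 325
Σ LCP = 0 + 1 + 2 + 1 + 2 + 1 + 0 + 0 + 1 + 1 + 1 + 0 + 1 + 1 + 1 + 0 + 1 + 2 + 1 + 0 + 1 + 1 + 0 + 1 + 1 = 21
distinct = 325 − 21 = 304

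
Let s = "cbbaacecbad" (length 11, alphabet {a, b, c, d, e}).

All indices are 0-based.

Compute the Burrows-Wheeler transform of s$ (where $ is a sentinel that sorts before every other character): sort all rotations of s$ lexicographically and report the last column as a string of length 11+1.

rank  rotation      last
    0  $cbbaacecbad  d
    1  aacecbad$cbb  b
    2  acecbad$cbba  a
    3  ad$cbbaacecb  b
    4  baacecbad$cb  b
    5  bad$cbbaacec  c
    6  bbaacecbad$c  c
    7  cbad$cbbaace  e
    8  cbbaacecbad$  $
    9  cecbad$cbbaa  a
   10  d$cbbaacecba  a
   11  ecbad$cbbaac  c

dbabbcce$aac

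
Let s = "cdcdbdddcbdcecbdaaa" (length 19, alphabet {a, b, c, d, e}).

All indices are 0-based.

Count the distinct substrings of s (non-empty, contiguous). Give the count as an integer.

167

sorted suffixes:
  #0 SA[0]=18  'a'
  #1 SA[1]=17  'aa'
  #2 SA[2]=16  'aaa'
  #3 SA[3]=14  'bdaaa'
  #4 SA[4]=9  'bdcecbdaaa'
  #5 SA[5]=4  'bdddcbdcecbdaaa'
  #6 SA[6]=13  'cbdaaa'
  #7 SA[7]=8  'cbdcecbdaaa'
  #8 SA[8]=2  'cdbdddcbdcecbdaaa'
  #9 SA[9]=0  'cdcdbdddcbdcecbdaaa'
  #10 SA[10]=11  'cecbdaaa'
  #11 SA[11]=15  'daaa'
  #12 SA[12]=3  'dbdddcbdcecbdaaa'
  #13 SA[13]=7  'dcbdcecbdaaa'
  #14 SA[14]=1  'dcdbdddcbdcecbdaaa'
  #15 SA[15]=10  'dcecbdaaa'
  #16 SA[16]=6  'ddcbdcecbdaaa'
  #17 SA[17]=5  'dddcbdcecbdaaa'
  #18 SA[18]=12  'ecbdaaa'

SA = [18, 17, 16, 14, 9, 4, 13, 8, 2, 0, 11, 15, 3, 7, 1, 10, 6, 5, 12]
[i] adj suffixes → lcp
  [1] 18/17 → 1 ('a')
  [2] 17/16 → 2 ('aa')
  [3] 16/14 → 0 ('')
  [4] 14/9 → 2 ('bd')
  [5] 9/4 → 2 ('bd')
  [6] 4/13 → 0 ('')
  [7] 13/8 → 3 ('cbd')
  [8] 8/2 → 1 ('c')
  [9] 2/0 → 2 ('cd')
  [10] 0/11 → 1 ('c')
  [11] 11/15 → 0 ('')
  [12] 15/3 → 1 ('d')
  [13] 3/7 → 1 ('d')
  [14] 7/1 → 2 ('dc')
  [15] 1/10 → 2 ('dc')
  [16] 10/6 → 1 ('d')
  [17] 6/5 → 2 ('dd')
  [18] 5/12 → 0 ('')

n(n+1)/2 = 19·20/2 = 190
Σ LCP = 0 + 1 + 2 + 0 + 2 + 2 + 0 + 3 + 1 + 2 + 1 + 0 + 1 + 1 + 2 + 2 + 1 + 2 + 0 = 23
distinct = 190 − 23 = 167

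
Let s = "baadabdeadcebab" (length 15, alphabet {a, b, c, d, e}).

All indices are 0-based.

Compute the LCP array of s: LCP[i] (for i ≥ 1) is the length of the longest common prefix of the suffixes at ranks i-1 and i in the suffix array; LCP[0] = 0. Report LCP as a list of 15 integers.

[0, 1, 2, 1, 2, 0, 1, 2, 1, 0, 0, 1, 1, 0, 1]

rank | idx | suffix
   0 |   1 | aadabdeadcebab
   1 |  13 | ab
   2 |   4 | abdeadcebab
   3 |   2 | adabdeadcebab
   4 |   8 | adcebab
   5 |  14 | b
   6 |   0 | baadabdeadcebab
   7 |  12 | bab
   8 |   5 | bdeadcebab
   9 |  10 | cebab
  10 |   3 | dabdeadcebab
  11 |   9 | dcebab
  12 |   6 | deadcebab
  13 |   7 | eadcebab
  14 |  11 | ebab

SA = [1, 13, 4, 2, 8, 14, 0, 12, 5, 10, 3, 9, 6, 7, 11]
i: (SA[i-1],SA[i]) lcp shared
  1: (1,13) 1 'a'
  2: (13,4) 2 'ab'
  3: (4,2) 1 'a'
  4: (2,8) 2 'ad'
  5: (8,14) 0 ''
  6: (14,0) 1 'b'
  7: (0,12) 2 'ba'
  8: (12,5) 1 'b'
  9: (5,10) 0 ''
  10: (10,3) 0 ''
  11: (3,9) 1 'd'
  12: (9,6) 1 'd'
  13: (6,7) 0 ''
  14: (7,11) 1 'e'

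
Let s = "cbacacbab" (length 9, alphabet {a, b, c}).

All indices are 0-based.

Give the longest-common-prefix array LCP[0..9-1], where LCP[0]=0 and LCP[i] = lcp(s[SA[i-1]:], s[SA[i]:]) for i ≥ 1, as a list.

[0, 1, 2, 0, 1, 2, 0, 1, 3]

rank→(start, suffix):
  0 → (7, 'ab')
  1 → (2, 'acacbab')
  2 → (4, 'acbab')
  3 → (8, 'b')
  4 → (6, 'bab')
  5 → (1, 'bacacbab')
  6 → (3, 'cacbab')
  7 → (5, 'cbab')
  8 → (0, 'cbacacbab')

SA = [7, 2, 4, 8, 6, 1, 3, 5, 0]
rank  pair      lcp
   1  s[7:],s[2:]  1  'a'
   2  s[2:],s[4:]  2  'ac'
   3  s[4:],s[8:]  0  ''
   4  s[8:],s[6:]  1  'b'
   5  s[6:],s[1:]  2  'ba'
   6  s[1:],s[3:]  0  ''
   7  s[3:],s[5:]  1  'c'
   8  s[5:],s[0:]  3  'cba'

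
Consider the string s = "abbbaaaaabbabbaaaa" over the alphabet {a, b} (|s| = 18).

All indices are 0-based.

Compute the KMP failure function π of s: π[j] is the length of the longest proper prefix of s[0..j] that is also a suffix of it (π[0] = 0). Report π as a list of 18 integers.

[0, 0, 0, 0, 1, 1, 1, 1, 1, 2, 3, 1, 2, 3, 1, 1, 1, 1]

π[0] = 0
j=1 s[j]='b': π[1]=0 (border '')
j=2 s[j]='b': π[2]=0 (border '')
j=3 s[j]='b': π[3]=0 (border '')
j=4 s[j]='a': π[4]=1 (border 'a')
j=5 s[j]='a': k: 1→0; π[5]=1 (border 'a')
j=6 s[j]='a': k: 1→0; π[6]=1 (border 'a')
j=7 s[j]='a': k: 1→0; π[7]=1 (border 'a')
j=8 s[j]='a': k: 1→0; π[8]=1 (border 'a')
j=9 s[j]='b': π[9]=2 (border 'ab')
j=10 s[j]='b': π[10]=3 (border 'abb')
j=11 s[j]='a': k: 3→0; π[11]=1 (border 'a')
j=12 s[j]='b': π[12]=2 (border 'ab')
j=13 s[j]='b': π[13]=3 (border 'abb')
j=14 s[j]='a': k: 3→0; π[14]=1 (border 'a')
j=15 s[j]='a': k: 1→0; π[15]=1 (border 'a')
j=16 s[j]='a': k: 1→0; π[16]=1 (border 'a')
j=17 s[j]='a': k: 1→0; π[17]=1 (border 'a')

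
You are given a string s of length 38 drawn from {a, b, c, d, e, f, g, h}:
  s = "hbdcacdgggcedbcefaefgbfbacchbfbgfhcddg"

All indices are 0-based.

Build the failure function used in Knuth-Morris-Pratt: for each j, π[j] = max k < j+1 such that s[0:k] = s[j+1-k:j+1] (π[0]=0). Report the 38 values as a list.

π[0] = 0
j=1 s[j]='b': π[1]=0 (border '')
j=2 s[j]='d': π[2]=0 (border '')
j=3 s[j]='c': π[3]=0 (border '')
j=4 s[j]='a': π[4]=0 (border '')
j=5 s[j]='c': π[5]=0 (border '')
j=6 s[j]='d': π[6]=0 (border '')
j=7 s[j]='g': π[7]=0 (border '')
j=8 s[j]='g': π[8]=0 (border '')
j=9 s[j]='g': π[9]=0 (border '')
j=10 s[j]='c': π[10]=0 (border '')
j=11 s[j]='e': π[11]=0 (border '')
j=12 s[j]='d': π[12]=0 (border '')
j=13 s[j]='b': π[13]=0 (border '')
j=14 s[j]='c': π[14]=0 (border '')
j=15 s[j]='e': π[15]=0 (border '')
j=16 s[j]='f': π[16]=0 (border '')
j=17 s[j]='a': π[17]=0 (border '')
j=18 s[j]='e': π[18]=0 (border '')
j=19 s[j]='f': π[19]=0 (border '')
j=20 s[j]='g': π[20]=0 (border '')
j=21 s[j]='b': π[21]=0 (border '')
j=22 s[j]='f': π[22]=0 (border '')
j=23 s[j]='b': π[23]=0 (border '')
j=24 s[j]='a': π[24]=0 (border '')
j=25 s[j]='c': π[25]=0 (border '')
j=26 s[j]='c': π[26]=0 (border '')
j=27 s[j]='h': π[27]=1 (border 'h')
j=28 s[j]='b': π[28]=2 (border 'hb')
j=29 s[j]='f': k: 2→0; π[29]=0 (border '')
j=30 s[j]='b': π[30]=0 (border '')
j=31 s[j]='g': π[31]=0 (border '')
j=32 s[j]='f': π[32]=0 (border '')
j=33 s[j]='h': π[33]=1 (border 'h')
j=34 s[j]='c': k: 1→0; π[34]=0 (border '')
j=35 s[j]='d': π[35]=0 (border '')
j=36 s[j]='d': π[36]=0 (border '')
j=37 s[j]='g': π[37]=0 (border '')

[0, 0, 0, 0, 0, 0, 0, 0, 0, 0, 0, 0, 0, 0, 0, 0, 0, 0, 0, 0, 0, 0, 0, 0, 0, 0, 0, 1, 2, 0, 0, 0, 0, 1, 0, 0, 0, 0]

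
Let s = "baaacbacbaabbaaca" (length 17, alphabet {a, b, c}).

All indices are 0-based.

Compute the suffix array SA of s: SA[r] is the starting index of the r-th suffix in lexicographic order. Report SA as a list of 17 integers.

rank | idx | suffix
   0 |  16 | a
   1 |   1 | aaacbacbaabbaaca
   2 |   9 | aabbaaca
   3 |  13 | aaca
   4 |   2 | aacbacbaabbaaca
   5 |  10 | abbaaca
   6 |  14 | aca
   7 |   6 | acbaabbaaca
   8 |   3 | acbacbaabbaaca
   9 |   0 | baaacbacbaabbaaca
  10 |   8 | baabbaaca
  11 |  12 | baaca
  12 |   5 | bacbaabbaaca
  13 |  11 | bbaaca
  14 |  15 | ca
  15 |   7 | cbaabbaaca
  16 |   4 | cbacbaabbaaca

[16, 1, 9, 13, 2, 10, 14, 6, 3, 0, 8, 12, 5, 11, 15, 7, 4]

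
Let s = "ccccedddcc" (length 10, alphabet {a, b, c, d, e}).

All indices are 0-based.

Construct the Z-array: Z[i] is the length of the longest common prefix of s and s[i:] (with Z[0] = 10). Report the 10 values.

[10, 3, 2, 1, 0, 0, 0, 0, 2, 1]

Z[0]=10
i=1: i≥r, start 0; Z[1]=3 scan→box=[1,4)
i=2: min(r-i=2, Z[1]=3)=2; Z[2]=2
i=3: min(r-i=1, Z[2]=2)=1; Z[3]=1
i=4: i≥r, start 0; Z[4]=0
i=5: i≥r, start 0; Z[5]=0
i=6: i≥r, start 0; Z[6]=0
i=7: i≥r, start 0; Z[7]=0
i=8: i≥r, start 0; Z[8]=2 scan→box=[8,10)
i=9: min(r-i=1, Z[1]=3)=1; Z[9]=1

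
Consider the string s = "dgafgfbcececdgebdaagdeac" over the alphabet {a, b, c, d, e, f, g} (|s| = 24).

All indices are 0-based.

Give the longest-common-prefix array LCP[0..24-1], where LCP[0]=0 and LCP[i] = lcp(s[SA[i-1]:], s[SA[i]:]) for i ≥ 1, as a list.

[0, 1, 1, 1, 0, 1, 0, 1, 1, 3, 0, 1, 1, 2, 0, 1, 1, 2, 0, 1, 0, 1, 1, 1]

rank→(start, suffix):
  0 → (17, 'aagdeac')
  1 → (22, 'ac')
  2 → (2, 'afgfbcececdgebdaagdeac')
  3 → (18, 'agdeac')
  4 → (6, 'bcececdgebdaagdeac')
  5 → (15, 'bdaagdeac')
  6 → (23, 'c')
  7 → (11, 'cdgebdaagdeac')
  8 → (9, 'cecdgebdaagdeac')
  9 → (7, 'cececdgebdaagdeac')
  10 → (16, 'daagdeac')
  11 → (20, 'deac')
  12 → (0, 'dgafgfbcececdgebdaagdeac')
  13 → (12, 'dgebdaagdeac')
  14 → (21, 'eac')
  15 → (14, 'ebdaagdeac')
  16 → (10, 'ecdgebdaagdeac')
  17 → (8, 'ececdgebdaagdeac')
  18 → (5, 'fbcececdgebdaagdeac')
  19 → (3, 'fgfbcececdgebdaagdeac')
  20 → (1, 'gafgfbcececdgebdaagdeac')
  21 → (19, 'gdeac')
  22 → (13, 'gebdaagdeac')
  23 → (4, 'gfbcececdgebdaagdeac')

SA = [17, 22, 2, 18, 6, 15, 23, 11, 9, 7, 16, 20, 0, 12, 21, 14, 10, 8, 5, 3, 1, 19, 13, 4]
[i] adj suffixes → lcp
  [1] 17/22 → 1 ('a')
  [2] 22/2 → 1 ('a')
  [3] 2/18 → 1 ('a')
  [4] 18/6 → 0 ('')
  [5] 6/15 → 1 ('b')
  [6] 15/23 → 0 ('')
  [7] 23/11 → 1 ('c')
  [8] 11/9 → 1 ('c')
  [9] 9/7 → 3 ('cec')
  [10] 7/16 → 0 ('')
  [11] 16/20 → 1 ('d')
  [12] 20/0 → 1 ('d')
  [13] 0/12 → 2 ('dg')
  [14] 12/21 → 0 ('')
  [15] 21/14 → 1 ('e')
  [16] 14/10 → 1 ('e')
  [17] 10/8 → 2 ('ec')
  [18] 8/5 → 0 ('')
  [19] 5/3 → 1 ('f')
  [20] 3/1 → 0 ('')
  [21] 1/19 → 1 ('g')
  [22] 19/13 → 1 ('g')
  [23] 13/4 → 1 ('g')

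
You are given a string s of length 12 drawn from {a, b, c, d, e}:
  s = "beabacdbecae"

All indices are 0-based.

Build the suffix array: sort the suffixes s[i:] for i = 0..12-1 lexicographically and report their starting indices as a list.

[2, 4, 10, 3, 0, 7, 9, 5, 6, 11, 1, 8]

sorted suffixes:
  #0 SA[0]=2  'abacdbecae'
  #1 SA[1]=4  'acdbecae'
  #2 SA[2]=10  'ae'
  #3 SA[3]=3  'bacdbecae'
  #4 SA[4]=0  'beabacdbecae'
  #5 SA[5]=7  'becae'
  #6 SA[6]=9  'cae'
  #7 SA[7]=5  'cdbecae'
  #8 SA[8]=6  'dbecae'
  #9 SA[9]=11  'e'
  #10 SA[10]=1  'eabacdbecae'
  #11 SA[11]=8  'ecae'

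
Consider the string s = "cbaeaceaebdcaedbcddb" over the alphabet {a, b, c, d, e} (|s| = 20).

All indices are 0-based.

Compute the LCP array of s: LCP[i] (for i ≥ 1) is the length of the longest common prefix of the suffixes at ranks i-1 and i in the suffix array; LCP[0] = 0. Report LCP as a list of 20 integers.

[0, 1, 2, 2, 0, 1, 1, 1, 0, 1, 1, 1, 0, 2, 1, 1, 0, 2, 1, 1]

sorted suffixes:
  #0 SA[0]=4  'aceaebdcaedbcddb'
  #1 SA[1]=2  'aeaceaebdcaedbcddb'
  #2 SA[2]=7  'aebdcaedbcddb'
  #3 SA[3]=12  'aedbcddb'
  #4 SA[4]=19  'b'
  #5 SA[5]=1  'baeaceaebdcaedbcddb'
  #6 SA[6]=15  'bcddb'
  #7 SA[7]=9  'bdcaedbcddb'
  #8 SA[8]=11  'caedbcddb'
  #9 SA[9]=0  'cbaeaceaebdcaedbcddb'
  #10 SA[10]=16  'cddb'
  #11 SA[11]=5  'ceaebdcaedbcddb'
  #12 SA[12]=18  'db'
  #13 SA[13]=14  'dbcddb'
  #14 SA[14]=10  'dcaedbcddb'
  #15 SA[15]=17  'ddb'
  #16 SA[16]=3  'eaceaebdcaedbcddb'
  #17 SA[17]=6  'eaebdcaedbcddb'
  #18 SA[18]=8  'ebdcaedbcddb'
  #19 SA[19]=13  'edbcddb'

SA = [4, 2, 7, 12, 19, 1, 15, 9, 11, 0, 16, 5, 18, 14, 10, 17, 3, 6, 8, 13]
[i] adj suffixes → lcp
  [1] 4/2 → 1 ('a')
  [2] 2/7 → 2 ('ae')
  [3] 7/12 → 2 ('ae')
  [4] 12/19 → 0 ('')
  [5] 19/1 → 1 ('b')
  [6] 1/15 → 1 ('b')
  [7] 15/9 → 1 ('b')
  [8] 9/11 → 0 ('')
  [9] 11/0 → 1 ('c')
  [10] 0/16 → 1 ('c')
  [11] 16/5 → 1 ('c')
  [12] 5/18 → 0 ('')
  [13] 18/14 → 2 ('db')
  [14] 14/10 → 1 ('d')
  [15] 10/17 → 1 ('d')
  [16] 17/3 → 0 ('')
  [17] 3/6 → 2 ('ea')
  [18] 6/8 → 1 ('e')
  [19] 8/13 → 1 ('e')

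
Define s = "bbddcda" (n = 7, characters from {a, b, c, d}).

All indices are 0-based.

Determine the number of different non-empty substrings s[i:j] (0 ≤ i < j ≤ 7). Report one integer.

25

rank→(start, suffix):
  0 → (6, 'a')
  1 → (0, 'bbddcda')
  2 → (1, 'bddcda')
  3 → (4, 'cda')
  4 → (5, 'da')
  5 → (3, 'dcda')
  6 → (2, 'ddcda')

SA = [6, 0, 1, 4, 5, 3, 2]
rank  pair      lcp
   1  s[6:],s[0:]  0  ''
   2  s[0:],s[1:]  1  'b'
   3  s[1:],s[4:]  0  ''
   4  s[4:],s[5:]  0  ''
   5  s[5:],s[3:]  1  'd'
   6  s[3:],s[2:]  1  'd'

n(n+1)/2 = 7·8/2 = 28
Σ LCP = 0 + 0 + 1 + 0 + 0 + 1 + 1 = 3
distinct = 28 − 3 = 25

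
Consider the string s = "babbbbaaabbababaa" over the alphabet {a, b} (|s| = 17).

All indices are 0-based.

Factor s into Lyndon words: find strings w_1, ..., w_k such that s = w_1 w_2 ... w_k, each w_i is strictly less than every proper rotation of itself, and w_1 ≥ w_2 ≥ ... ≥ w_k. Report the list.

emit factor 1: 'b' (i=0, period=1)
emit factor 2: 'abbbb' (i=1, period=5)
emit factor 3: 'aaabbabab' (i=6, period=9)
emit factor 4: 'a' (i=15, period=1)
emit factor 5: 'a' (i=16, period=1)

["b", "abbbb", "aaabbabab", "a", "a"]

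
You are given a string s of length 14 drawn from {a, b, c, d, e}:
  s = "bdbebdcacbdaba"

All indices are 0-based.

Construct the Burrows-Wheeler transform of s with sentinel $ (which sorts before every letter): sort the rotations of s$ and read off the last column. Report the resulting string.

rank  rotation         last
    0  $bdbebdcacbdaba  a
    1  a$bdbebdcacbdab  b
    2  aba$bdbebdcacbd  d
    3  acbdaba$bdbebdc  c
    4  ba$bdbebdcacbda  a
    5  bdaba$bdbebdcac  c
    6  bdbebdcacbdaba$  $
    7  bdcacbdaba$bdbe  e
    8  bebdcacbdaba$bd  d
    9  cacbdaba$bdbebd  d
   10  cbdaba$bdbebdca  a
   11  daba$bdbebdcacb  b
   12  dbebdcacbdaba$b  b
   13  dcacbdaba$bdbeb  b
   14  ebdcacbdaba$bdb  b

abdcac$eddabbbb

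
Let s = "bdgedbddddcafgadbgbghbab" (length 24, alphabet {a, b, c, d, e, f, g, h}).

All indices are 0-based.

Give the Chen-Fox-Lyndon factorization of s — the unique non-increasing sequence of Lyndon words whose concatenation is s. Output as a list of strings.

["bdged", "bddddc", "afg", "adbgbghb", "ab"]

emit factor 1: 'bdged' (i=0, period=5)
emit factor 2: 'bddddc' (i=5, period=6)
emit factor 3: 'afg' (i=11, period=3)
emit factor 4: 'adbgbghb' (i=14, period=8)
emit factor 5: 'ab' (i=22, period=2)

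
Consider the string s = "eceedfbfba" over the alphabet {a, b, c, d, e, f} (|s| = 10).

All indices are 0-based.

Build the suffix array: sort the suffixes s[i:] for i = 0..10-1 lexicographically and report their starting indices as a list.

sorted suffixes:
  #0 SA[0]=9  'a'
  #1 SA[1]=8  'ba'
  #2 SA[2]=6  'bfba'
  #3 SA[3]=1  'ceedfbfba'
  #4 SA[4]=4  'dfbfba'
  #5 SA[5]=0  'eceedfbfba'
  #6 SA[6]=3  'edfbfba'
  #7 SA[7]=2  'eedfbfba'
  #8 SA[8]=7  'fba'
  #9 SA[9]=5  'fbfba'

[9, 8, 6, 1, 4, 0, 3, 2, 7, 5]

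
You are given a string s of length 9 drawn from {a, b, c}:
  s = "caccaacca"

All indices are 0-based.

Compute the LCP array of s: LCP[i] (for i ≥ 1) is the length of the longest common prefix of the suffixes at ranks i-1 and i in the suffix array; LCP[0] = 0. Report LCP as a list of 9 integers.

[0, 1, 1, 4, 0, 2, 2, 1, 3]

sorted suffixes:
  #0 SA[0]=8  'a'
  #1 SA[1]=4  'aacca'
  #2 SA[2]=5  'acca'
  #3 SA[3]=1  'accaacca'
  #4 SA[4]=7  'ca'
  #5 SA[5]=3  'caacca'
  #6 SA[6]=0  'caccaacca'
  #7 SA[7]=6  'cca'
  #8 SA[8]=2  'ccaacca'

SA = [8, 4, 5, 1, 7, 3, 0, 6, 2]
i: (SA[i-1],SA[i]) lcp shared
  1: (8,4) 1 'a'
  2: (4,5) 1 'a'
  3: (5,1) 4 'acca'
  4: (1,7) 0 ''
  5: (7,3) 2 'ca'
  6: (3,0) 2 'ca'
  7: (0,6) 1 'c'
  8: (6,2) 3 'cca'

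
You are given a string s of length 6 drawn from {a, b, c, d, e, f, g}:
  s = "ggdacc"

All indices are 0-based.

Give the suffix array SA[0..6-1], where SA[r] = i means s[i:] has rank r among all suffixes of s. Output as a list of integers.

[3, 5, 4, 2, 1, 0]

rank | idx | suffix
   0 |   3 | acc
   1 |   5 | c
   2 |   4 | cc
   3 |   2 | dacc
   4 |   1 | gdacc
   5 |   0 | ggdacc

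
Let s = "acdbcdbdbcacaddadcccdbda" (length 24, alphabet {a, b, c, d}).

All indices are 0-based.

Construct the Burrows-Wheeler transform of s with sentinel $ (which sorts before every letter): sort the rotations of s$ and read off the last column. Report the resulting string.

adc$dcddddbadcacbbdbcccaa

rank  rotation                   last
    0  $acdbcdbdbcacaddadcccdbda  a
    1  a$acdbcdbdbcacaddadcccdbd  d
    2  acaddadcccdbda$acdbcdbdbc  c
    3  acdbcdbdbcacaddadcccdbda$  $
    4  adcccdbda$acdbcdbdbcacadd  d
    5  addadcccdbda$acdbcdbdbcac  c
    6  bcacaddadcccdbda$acdbcdbd  d
    7  bcdbdbcacaddadcccdbda$acd  d
    8  bda$acdbcdbdbcacaddadcccd  d
    9  bdbcacaddadcccdbda$acdbcd  d
   10  cacaddadcccdbda$acdbcdbdb  b
   11  caddadcccdbda$acdbcdbdbca  a
   12  cccdbda$acdbcdbdbcacaddad  d
   13  ccdbda$acdbcdbdbcacaddadc  c
   14  cdbcdbdbcacaddadcccdbda$a  a
   15  cdbda$acdbcdbdbcacaddadcc  c
   16  cdbdbcacaddadcccdbda$acdb  b
   17  da$acdbcdbdbcacaddadcccdb  b
   18  dadcccdbda$acdbcdbdbcacad  d
   19  dbcacaddadcccdbda$acdbcdb  b
   20  dbcdbdbcacaddadcccdbda$ac  c
   21  dbda$acdbcdbdbcacaddadccc  c
   22  dbdbcacaddadcccdbda$acdbc  c
   23  dcccdbda$acdbcdbdbcacadda  a
   24  ddadcccdbda$acdbcdbdbcaca  a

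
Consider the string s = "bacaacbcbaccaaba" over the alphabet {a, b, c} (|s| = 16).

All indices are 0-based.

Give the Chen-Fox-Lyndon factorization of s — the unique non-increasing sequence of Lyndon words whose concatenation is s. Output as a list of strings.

emit factor 1: 'b' (i=0, period=1)
emit factor 2: 'ac' (i=1, period=2)
emit factor 3: 'aacbcbacc' (i=3, period=9)
emit factor 4: 'aab' (i=12, period=3)
emit factor 5: 'a' (i=15, period=1)

["b", "ac", "aacbcbacc", "aab", "a"]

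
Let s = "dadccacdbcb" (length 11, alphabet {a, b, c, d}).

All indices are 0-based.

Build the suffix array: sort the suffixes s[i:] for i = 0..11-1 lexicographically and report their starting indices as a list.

rank | idx | suffix
   0 |   5 | acdbcb
   1 |   1 | adccacdbcb
   2 |  10 | b
   3 |   8 | bcb
   4 |   4 | cacdbcb
   5 |   9 | cb
   6 |   3 | ccacdbcb
   7 |   6 | cdbcb
   8 |   0 | dadccacdbcb
   9 |   7 | dbcb
  10 |   2 | dccacdbcb

[5, 1, 10, 8, 4, 9, 3, 6, 0, 7, 2]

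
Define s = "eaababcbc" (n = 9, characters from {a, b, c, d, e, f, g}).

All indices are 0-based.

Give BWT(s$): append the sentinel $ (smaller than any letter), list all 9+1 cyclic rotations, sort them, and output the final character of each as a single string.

rank  rotation    last
    0  $eaababcbc  c
    1  aababcbc$e  e
    2  ababcbc$ea  a
    3  abcbc$eaab  b
    4  babcbc$eaa  a
    5  bc$eaababc  c
    6  bcbc$eaaba  a
    7  c$eaababcb  b
    8  cbc$eaabab  b
    9  eaababcbc$  $

ceabacabb$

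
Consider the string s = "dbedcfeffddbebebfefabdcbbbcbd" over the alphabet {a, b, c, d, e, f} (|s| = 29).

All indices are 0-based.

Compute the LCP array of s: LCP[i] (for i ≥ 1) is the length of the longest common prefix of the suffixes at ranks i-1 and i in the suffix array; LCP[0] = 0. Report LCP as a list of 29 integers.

[0, 0, 2, 1, 1, 2, 1, 3, 2, 1, 0, 2, 1, 0, 1, 3, 1, 2, 1, 0, 2, 1, 1, 2, 0, 1, 1, 3, 1]

sorted suffixes:
  #0 SA[0]=19  'abdcbbbcbd'
  #1 SA[1]=23  'bbbcbd'
  #2 SA[2]=24  'bbcbd'
  #3 SA[3]=25  'bcbd'
  #4 SA[4]=27  'bd'
  #5 SA[5]=20  'bdcbbbcbd'
  #6 SA[6]=11  'bebebfefabdcbbbcbd'
  #7 SA[7]=13  'bebfefabdcbbbcbd'
  #8 SA[8]=1  'bedcfeffddbebebfefabdcbbbcbd'
  #9 SA[9]=15  'bfefabdcbbbcbd'
  #10 SA[10]=22  'cbbbcbd'
  #11 SA[11]=26  'cbd'
  #12 SA[12]=4  'cfeffddbebebfefabdcbbbcbd'
  #13 SA[13]=28  'd'
  #14 SA[14]=10  'dbebebfefabdcbbbcbd'
  #15 SA[15]=0  'dbedcfeffddbebebfefabdcbbbcbd'
  #16 SA[16]=21  'dcbbbcbd'
  #17 SA[17]=3  'dcfeffddbebebfefabdcbbbcbd'
  #18 SA[18]=9  'ddbebebfefabdcbbbcbd'
  #19 SA[19]=12  'ebebfefabdcbbbcbd'
  #20 SA[20]=14  'ebfefabdcbbbcbd'
  #21 SA[21]=2  'edcfeffddbebebfefabdcbbbcbd'
  #22 SA[22]=17  'efabdcbbbcbd'
  #23 SA[23]=6  'effddbebebfefabdcbbbcbd'
  #24 SA[24]=18  'fabdcbbbcbd'
  #25 SA[25]=8  'fddbebebfefabdcbbbcbd'
  #26 SA[26]=16  'fefabdcbbbcbd'
  #27 SA[27]=5  'feffddbebebfefabdcbbbcbd'
  #28 SA[28]=7  'ffddbebebfefabdcbbbcbd'

SA = [19, 23, 24, 25, 27, 20, 11, 13, 1, 15, 22, 26, 4, 28, 10, 0, 21, 3, 9, 12, 14, 2, 17, 6, 18, 8, 16, 5, 7]
i: (SA[i-1],SA[i]) lcp shared
  1: (19,23) 0 ''
  2: (23,24) 2 'bb'
  3: (24,25) 1 'b'
  4: (25,27) 1 'b'
  5: (27,20) 2 'bd'
  6: (20,11) 1 'b'
  7: (11,13) 3 'beb'
  8: (13,1) 2 'be'
  9: (1,15) 1 'b'
  10: (15,22) 0 ''
  11: (22,26) 2 'cb'
  12: (26,4) 1 'c'
  13: (4,28) 0 ''
  14: (28,10) 1 'd'
  15: (10,0) 3 'dbe'
  16: (0,21) 1 'd'
  17: (21,3) 2 'dc'
  18: (3,9) 1 'd'
  19: (9,12) 0 ''
  20: (12,14) 2 'eb'
  21: (14,2) 1 'e'
  22: (2,17) 1 'e'
  23: (17,6) 2 'ef'
  24: (6,18) 0 ''
  25: (18,8) 1 'f'
  26: (8,16) 1 'f'
  27: (16,5) 3 'fef'
  28: (5,7) 1 'f'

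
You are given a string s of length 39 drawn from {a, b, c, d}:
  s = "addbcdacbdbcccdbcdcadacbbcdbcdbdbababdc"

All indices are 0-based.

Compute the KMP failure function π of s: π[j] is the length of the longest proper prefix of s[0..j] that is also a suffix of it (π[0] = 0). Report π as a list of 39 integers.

[0, 0, 0, 0, 0, 0, 1, 0, 0, 0, 0, 0, 0, 0, 0, 0, 0, 0, 0, 1, 2, 1, 0, 0, 0, 0, 0, 0, 0, 0, 0, 0, 0, 1, 0, 1, 0, 0, 0]

π[0] = 0
j=1 s[j]='d': π[1]=0 (border '')
j=2 s[j]='d': π[2]=0 (border '')
j=3 s[j]='b': π[3]=0 (border '')
j=4 s[j]='c': π[4]=0 (border '')
j=5 s[j]='d': π[5]=0 (border '')
j=6 s[j]='a': π[6]=1 (border 'a')
j=7 s[j]='c': k: 1→0; π[7]=0 (border '')
j=8 s[j]='b': π[8]=0 (border '')
j=9 s[j]='d': π[9]=0 (border '')
j=10 s[j]='b': π[10]=0 (border '')
j=11 s[j]='c': π[11]=0 (border '')
j=12 s[j]='c': π[12]=0 (border '')
j=13 s[j]='c': π[13]=0 (border '')
j=14 s[j]='d': π[14]=0 (border '')
j=15 s[j]='b': π[15]=0 (border '')
j=16 s[j]='c': π[16]=0 (border '')
j=17 s[j]='d': π[17]=0 (border '')
j=18 s[j]='c': π[18]=0 (border '')
j=19 s[j]='a': π[19]=1 (border 'a')
j=20 s[j]='d': π[20]=2 (border 'ad')
j=21 s[j]='a': k: 2→0; π[21]=1 (border 'a')
j=22 s[j]='c': k: 1→0; π[22]=0 (border '')
j=23 s[j]='b': π[23]=0 (border '')
j=24 s[j]='b': π[24]=0 (border '')
j=25 s[j]='c': π[25]=0 (border '')
j=26 s[j]='d': π[26]=0 (border '')
j=27 s[j]='b': π[27]=0 (border '')
j=28 s[j]='c': π[28]=0 (border '')
j=29 s[j]='d': π[29]=0 (border '')
j=30 s[j]='b': π[30]=0 (border '')
j=31 s[j]='d': π[31]=0 (border '')
j=32 s[j]='b': π[32]=0 (border '')
j=33 s[j]='a': π[33]=1 (border 'a')
j=34 s[j]='b': k: 1→0; π[34]=0 (border '')
j=35 s[j]='a': π[35]=1 (border 'a')
j=36 s[j]='b': k: 1→0; π[36]=0 (border '')
j=37 s[j]='d': π[37]=0 (border '')
j=38 s[j]='c': π[38]=0 (border '')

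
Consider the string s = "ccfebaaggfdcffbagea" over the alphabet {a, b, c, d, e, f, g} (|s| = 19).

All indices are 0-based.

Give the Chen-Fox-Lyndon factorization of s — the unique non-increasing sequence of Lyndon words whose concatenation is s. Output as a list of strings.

emit factor 1: 'ccfe' (i=0, period=4)
emit factor 2: 'b' (i=4, period=1)
emit factor 3: 'aaggfdcffbage' (i=5, period=13)
emit factor 4: 'a' (i=18, period=1)

["ccfe", "b", "aaggfdcffbage", "a"]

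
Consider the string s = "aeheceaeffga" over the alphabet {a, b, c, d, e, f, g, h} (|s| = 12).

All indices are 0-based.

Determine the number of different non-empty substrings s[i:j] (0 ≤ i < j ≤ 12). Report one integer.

71

sorted suffixes:
  #0 SA[0]=11  'a'
  #1 SA[1]=6  'aeffga'
  #2 SA[2]=0  'aeheceaeffga'
  #3 SA[3]=4  'ceaeffga'
  #4 SA[4]=5  'eaeffga'
  #5 SA[5]=3  'eceaeffga'
  #6 SA[6]=7  'effga'
  #7 SA[7]=1  'eheceaeffga'
  #8 SA[8]=8  'ffga'
  #9 SA[9]=9  'fga'
  #10 SA[10]=10  'ga'
  #11 SA[11]=2  'heceaeffga'

SA = [11, 6, 0, 4, 5, 3, 7, 1, 8, 9, 10, 2]
[i] adj suffixes → lcp
  [1] 11/6 → 1 ('a')
  [2] 6/0 → 2 ('ae')
  [3] 0/4 → 0 ('')
  [4] 4/5 → 0 ('')
  [5] 5/3 → 1 ('e')
  [6] 3/7 → 1 ('e')
  [7] 7/1 → 1 ('e')
  [8] 1/8 → 0 ('')
  [9] 8/9 → 1 ('f')
  [10] 9/10 → 0 ('')
  [11] 10/2 → 0 ('')

n(n+1)/2 = 12·13/2 = 78
Σ LCP = 0 + 1 + 2 + 0 + 0 + 1 + 1 + 1 + 0 + 1 + 0 + 0 = 7
distinct = 78 − 7 = 71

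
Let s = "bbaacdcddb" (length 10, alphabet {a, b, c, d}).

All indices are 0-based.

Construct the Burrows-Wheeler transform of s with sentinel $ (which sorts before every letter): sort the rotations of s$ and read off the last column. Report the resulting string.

rank  rotation     last
    0  $bbaacdcddb  b
    1  aacdcddb$bb  b
    2  acdcddb$bba  a
    3  b$bbaacdcdd  d
    4  baacdcddb$b  b
    5  bbaacdcddb$  $
    6  cdcddb$bbaa  a
    7  cddb$bbaacd  d
    8  db$bbaacdcd  d
    9  dcddb$bbaac  c
   10  ddb$bbaacdc  c

bbadb$addcc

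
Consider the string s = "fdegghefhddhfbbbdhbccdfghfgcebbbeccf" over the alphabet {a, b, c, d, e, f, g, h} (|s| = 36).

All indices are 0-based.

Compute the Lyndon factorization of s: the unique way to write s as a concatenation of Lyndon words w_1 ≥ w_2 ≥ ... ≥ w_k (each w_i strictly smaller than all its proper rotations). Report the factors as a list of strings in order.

["f", "degghefh", "ddhf", "bbbdhbccdfghfgcebbbeccf"]

emit factor 1: 'f' (i=0, period=1)
emit factor 2: 'degghefh' (i=1, period=8)
emit factor 3: 'ddhf' (i=9, period=4)
emit factor 4: 'bbbdhbccdfghfgcebbbeccf' (i=13, period=23)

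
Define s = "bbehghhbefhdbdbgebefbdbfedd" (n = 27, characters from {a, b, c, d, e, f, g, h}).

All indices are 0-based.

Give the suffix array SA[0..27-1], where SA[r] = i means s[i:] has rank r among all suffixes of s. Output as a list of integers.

sorted suffixes:
  #0 SA[0]=0  'bbehghhbefhdbdbgebefbdbfedd'
  #1 SA[1]=20  'bdbfedd'
  #2 SA[2]=12  'bdbgebefbdbfedd'
  #3 SA[3]=17  'befbdbfedd'
  #4 SA[4]=7  'befhdbdbgebefbdbfedd'
  #5 SA[5]=1  'behghhbefhdbdbgebefbdbfedd'
  #6 SA[6]=22  'bfedd'
  #7 SA[7]=14  'bgebefbdbfedd'
  #8 SA[8]=26  'd'
  #9 SA[9]=11  'dbdbgebefbdbfedd'
  #10 SA[10]=21  'dbfedd'
  #11 SA[11]=13  'dbgebefbdbfedd'
  #12 SA[12]=25  'dd'
  #13 SA[13]=16  'ebefbdbfedd'
  #14 SA[14]=24  'edd'
  #15 SA[15]=18  'efbdbfedd'
  #16 SA[16]=8  'efhdbdbgebefbdbfedd'
  #17 SA[17]=2  'ehghhbefhdbdbgebefbdbfedd'
  #18 SA[18]=19  'fbdbfedd'
  #19 SA[19]=23  'fedd'
  #20 SA[20]=9  'fhdbdbgebefbdbfedd'
  #21 SA[21]=15  'gebefbdbfedd'
  #22 SA[22]=4  'ghhbefhdbdbgebefbdbfedd'
  #23 SA[23]=6  'hbefhdbdbgebefbdbfedd'
  #24 SA[24]=10  'hdbdbgebefbdbfedd'
  #25 SA[25]=3  'hghhbefhdbdbgebefbdbfedd'
  #26 SA[26]=5  'hhbefhdbdbgebefbdbfedd'

[0, 20, 12, 17, 7, 1, 22, 14, 26, 11, 21, 13, 25, 16, 24, 18, 8, 2, 19, 23, 9, 15, 4, 6, 10, 3, 5]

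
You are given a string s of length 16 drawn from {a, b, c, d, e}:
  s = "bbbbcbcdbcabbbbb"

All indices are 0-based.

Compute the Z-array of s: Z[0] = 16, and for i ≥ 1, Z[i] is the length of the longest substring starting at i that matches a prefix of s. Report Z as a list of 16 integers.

Z[0]=16
i=1: fresh scan; Z[1]=3 grow→box=[1,4)
i=2: min(r-i=2, Z[1]=3)=2; Z[2]=2
i=3: min(r-i=1, Z[2]=2)=1; Z[3]=1
i=4: fresh scan; Z[4]=0
i=5: fresh scan; Z[5]=1 grow→box=[5,6)
i=6: fresh scan; Z[6]=0
i=7: fresh scan; Z[7]=0
i=8: fresh scan; Z[8]=1 grow→box=[8,9)
i=9: fresh scan; Z[9]=0
i=10: fresh scan; Z[10]=0
i=11: fresh scan; Z[11]=4 grow→box=[11,15)
i=12: min(r-i=3, Z[1]=3)=3; Z[12]=4 grow→box=[12,16)
i=13: min(r-i=3, Z[1]=3)=3; Z[13]=3
i=14: min(r-i=2, Z[2]=2)=2; Z[14]=2
i=15: min(r-i=1, Z[3]=1)=1; Z[15]=1

[16, 3, 2, 1, 0, 1, 0, 0, 1, 0, 0, 4, 4, 3, 2, 1]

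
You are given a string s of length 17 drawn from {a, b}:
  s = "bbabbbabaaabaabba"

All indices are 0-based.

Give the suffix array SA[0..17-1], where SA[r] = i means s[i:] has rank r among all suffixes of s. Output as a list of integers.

rank | idx | suffix
   0 |  16 | a
   1 |   8 | aaabaabba
   2 |   9 | aabaabba
   3 |  12 | aabba
   4 |   6 | abaaabaabba
   5 |  10 | abaabba
   6 |  13 | abba
   7 |   2 | abbbabaaabaabba
   8 |  15 | ba
   9 |   7 | baaabaabba
  10 |  11 | baabba
  11 |   5 | babaaabaabba
  12 |   1 | babbbabaaabaabba
  13 |  14 | bba
  14 |   4 | bbabaaabaabba
  15 |   0 | bbabbbabaaabaabba
  16 |   3 | bbbabaaabaabba

[16, 8, 9, 12, 6, 10, 13, 2, 15, 7, 11, 5, 1, 14, 4, 0, 3]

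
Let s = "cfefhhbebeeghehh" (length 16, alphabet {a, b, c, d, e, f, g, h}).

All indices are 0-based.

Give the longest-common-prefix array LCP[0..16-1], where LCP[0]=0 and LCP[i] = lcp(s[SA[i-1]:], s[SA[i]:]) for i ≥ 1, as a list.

rank→(start, suffix):
  0 → (6, 'bebeeghehh')
  1 → (8, 'beeghehh')
  2 → (0, 'cfefhhbebeeghehh')
  3 → (7, 'ebeeghehh')
  4 → (9, 'eeghehh')
  5 → (2, 'efhhbebeeghehh')
  6 → (10, 'eghehh')
  7 → (13, 'ehh')
  8 → (1, 'fefhhbebeeghehh')
  9 → (3, 'fhhbebeeghehh')
  10 → (11, 'ghehh')
  11 → (15, 'h')
  12 → (5, 'hbebeeghehh')
  13 → (12, 'hehh')
  14 → (14, 'hh')
  15 → (4, 'hhbebeeghehh')

SA = [6, 8, 0, 7, 9, 2, 10, 13, 1, 3, 11, 15, 5, 12, 14, 4]
[i] adj suffixes → lcp
  [1] 6/8 → 2 ('be')
  [2] 8/0 → 0 ('')
  [3] 0/7 → 0 ('')
  [4] 7/9 → 1 ('e')
  [5] 9/2 → 1 ('e')
  [6] 2/10 → 1 ('e')
  [7] 10/13 → 1 ('e')
  [8] 13/1 → 0 ('')
  [9] 1/3 → 1 ('f')
  [10] 3/11 → 0 ('')
  [11] 11/15 → 0 ('')
  [12] 15/5 → 1 ('h')
  [13] 5/12 → 1 ('h')
  [14] 12/14 → 1 ('h')
  [15] 14/4 → 2 ('hh')

[0, 2, 0, 0, 1, 1, 1, 1, 0, 1, 0, 0, 1, 1, 1, 2]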